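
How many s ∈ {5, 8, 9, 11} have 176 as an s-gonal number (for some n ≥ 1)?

s = 5: P(5, 11) = 176. ✓
s = 8: P(8, 8) = 176. ✓
s = 9: P(9, 7) = 154 and P(9, 8) = 204; 176 is not s-gonal.
s = 11: P(11, 6) = 141 and P(11, 7) = 196; 176 is not s-gonal.
Hits: s ∈ {5, 8} → 2.

2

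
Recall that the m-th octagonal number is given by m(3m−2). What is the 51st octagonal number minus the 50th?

301

Consecutive octagonal numbers differ by 6n − 5: here 6·51 − 5 = 301.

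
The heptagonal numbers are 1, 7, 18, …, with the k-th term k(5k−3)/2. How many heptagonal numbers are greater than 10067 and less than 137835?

The n-th heptagonal number is n(5n−3)/2.
Smallest index with value > 10067: n = 64 (giving 10144).
Largest index with value < 137835: n = 235 (giving 137710).
Indices 64 through 235: 172 terms.

172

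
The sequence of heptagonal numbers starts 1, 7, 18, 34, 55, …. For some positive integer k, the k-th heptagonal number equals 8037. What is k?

57

Set n(5n−3)/2 = 8037, giving 5n² − 3n − 16074 = 0.
The discriminant is 9 + 40·8037 = 321489, and √321489 = 567.
So n = (3 + 567) / 10 = 570/10 = 57.
Check: 57·(5·57 − 3)/2 = 8037. ✓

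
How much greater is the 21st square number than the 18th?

117

21² = 441 and 18² = 324.
Difference: 441 − 324 = 117.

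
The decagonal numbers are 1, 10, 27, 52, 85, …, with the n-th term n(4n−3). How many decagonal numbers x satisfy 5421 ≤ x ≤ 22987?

The n-th decagonal number is n(4n−3).
Smallest index with value ≥ 5421: n = 38 (giving 5662).
Largest index with value ≤ 22987: n = 76 (giving 22876).
Indices 38 through 76: 39 terms.

39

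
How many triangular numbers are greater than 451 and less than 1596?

The n-th triangular number is n(n+1)/2.
Smallest index with value > 451: n = 30 (giving 465).
Largest index with value < 1596: n = 55 (giving 1540).
Indices 30 through 55: 26 terms.

26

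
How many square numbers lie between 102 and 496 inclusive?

12

The n-th square number is n².
Smallest index with value ≥ 102: n = 11 (giving 121).
Largest index with value ≤ 496: n = 22 (giving 484).
Indices 11 through 22: 12 terms.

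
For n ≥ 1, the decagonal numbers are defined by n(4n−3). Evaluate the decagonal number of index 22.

1870

The 22nd decagonal number is n(4n−3) with n = 22.
22·(4·22 − 3) = 22·85 = 1870.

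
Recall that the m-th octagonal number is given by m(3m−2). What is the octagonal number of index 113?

The 113th octagonal number is n(3n−2) with n = 113.
113·(3·113 − 2) = 113·337 = 38081.

38081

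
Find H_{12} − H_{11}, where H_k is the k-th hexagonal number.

45

Consecutive hexagonal numbers differ by 4n − 3: here 4·12 − 3 = 45.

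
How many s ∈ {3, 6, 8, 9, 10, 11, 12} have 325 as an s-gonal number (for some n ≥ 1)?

s = 3: P(3, 25) = 325. ✓
s = 6: P(6, 13) = 325. ✓
s = 8: P(8, 10) = 280 and P(8, 11) = 341; 325 is not s-gonal.
s = 9: P(9, 10) = 325. ✓
s = 10: P(10, 9) = 297 and P(10, 10) = 370; 325 is not s-gonal.
s = 11: P(11, 8) = 260 and P(11, 9) = 333; 325 is not s-gonal.
s = 12: P(12, 8) = 288 and P(12, 9) = 369; 325 is not s-gonal.
Hits: s ∈ {3, 6, 9} → 3.

3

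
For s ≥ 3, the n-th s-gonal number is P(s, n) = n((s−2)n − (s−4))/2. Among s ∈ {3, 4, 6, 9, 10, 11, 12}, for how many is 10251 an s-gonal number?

1

s = 3: P(3, 142) = 10153 and P(3, 143) = 10296; 10251 is not s-gonal.
s = 4: P(4, 101) = 10201 and P(4, 102) = 10404; 10251 is not s-gonal.
s = 6: P(6, 71) = 10011 and P(6, 72) = 10296; 10251 is not s-gonal.
s = 9: P(9, 54) = 10071 and P(9, 55) = 10450; 10251 is not s-gonal.
s = 10: P(10, 51) = 10251. ✓
s = 11: P(11, 48) = 10200 and P(11, 49) = 10633; 10251 is not s-gonal.
s = 12: P(12, 45) = 9945 and P(12, 46) = 10396; 10251 is not s-gonal.
Hits: s ∈ {10} → 1.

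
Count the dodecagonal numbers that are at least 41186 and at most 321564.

163

The n-th dodecagonal number is n(5n−4).
Smallest index with value ≥ 41186: n = 92 (giving 41952).
Largest index with value ≤ 321564: n = 254 (giving 321564).
Indices 92 through 254: 163 terms.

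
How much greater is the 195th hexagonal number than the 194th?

Consecutive hexagonal numbers differ by 4n − 3: here 4·195 − 3 = 777.

777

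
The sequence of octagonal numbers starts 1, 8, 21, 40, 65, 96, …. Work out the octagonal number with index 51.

51·(3·51 − 2) = 51·151 = 7701.

7701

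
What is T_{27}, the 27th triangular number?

The 27th triangular number is n(n+1)/2 with n = 27.
27·28/2 = 756/2 = 378.

378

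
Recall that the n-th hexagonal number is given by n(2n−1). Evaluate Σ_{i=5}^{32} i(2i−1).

22302

Σ i(2i−1) = 2Σi² − Σi over i = 5..32.
Σi = 528 − 10 = 518 and Σi² = 11440 − 30 = 11410.
2·11410 − 1·518 = 22302.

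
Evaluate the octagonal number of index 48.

The 48th octagonal number is n(3n−2) with n = 48.
48·(3·48 − 2) = 48·142 = 6816.

6816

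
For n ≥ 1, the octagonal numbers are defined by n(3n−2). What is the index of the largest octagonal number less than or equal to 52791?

132

Solve n(3n−2) ≤ 52791 for integer n.
n = 132 gives 52008 ≤ 52791, while n = 133 gives 52801 > 52791; so the answer is index 132.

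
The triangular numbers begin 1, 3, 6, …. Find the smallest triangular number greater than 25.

Solve n(n+1)/2 > 25 for integer n.
The largest n with value ≤ 25 is 6 (since 21 ≤ 25 < 28), so the first above is n = 7, value 28.

28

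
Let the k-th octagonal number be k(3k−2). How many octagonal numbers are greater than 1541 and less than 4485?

15

The n-th octagonal number is n(3n−2).
Smallest index with value > 1541: n = 24 (giving 1680).
Largest index with value < 4485: n = 38 (giving 4256).
Indices 24 through 38: 15 terms.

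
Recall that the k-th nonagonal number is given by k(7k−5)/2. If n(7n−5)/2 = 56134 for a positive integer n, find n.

Set n(7n−5)/2 = 56134, giving 7n² − 5n − 112268 = 0.
The discriminant is 25 + 56·56134 = 3143529, and √3143529 = 1773.
So n = (5 + 1773) / 14 = 1778/14 = 127.

127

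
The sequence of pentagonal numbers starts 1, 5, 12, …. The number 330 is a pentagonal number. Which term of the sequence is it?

Set n(3n−1)/2 = 330, giving 3n² − n − 660 = 0.
The discriminant is 1 + 24·330 = 7921, and √7921 = 89.
So n = (1 + 89) / 6 = 90/6 = 15.

15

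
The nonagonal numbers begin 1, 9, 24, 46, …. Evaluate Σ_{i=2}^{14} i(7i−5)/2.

3289

Σ i(7i−5)/2 = (7Σi² − 5Σi) / 2 over i = 2..14.
Σi = 105 − 1 = 104 and Σi² = 1015 − 1 = 1014.
(7·1014 − 5·104) / 2 = 6578/2 = 3289.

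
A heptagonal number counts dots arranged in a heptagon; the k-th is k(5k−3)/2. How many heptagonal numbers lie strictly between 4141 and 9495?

The n-th heptagonal number is n(5n−3)/2.
Smallest index with value > 4141: n = 42 (giving 4347).
Largest index with value < 9495: n = 61 (giving 9211).
Indices 42 through 61: 20 terms.

20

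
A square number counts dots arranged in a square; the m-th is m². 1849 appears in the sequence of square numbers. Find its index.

We need n² = 1849, so n = √1849 = 43.
Check: 43² = 1849. ✓

43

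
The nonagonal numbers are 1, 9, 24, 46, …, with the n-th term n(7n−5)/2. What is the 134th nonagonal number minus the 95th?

31161

134·(7·134 − 5)/2 = 62511 and 95·(7·95 − 5)/2 = 31350.
Difference: 62511 − 31350 = 31161.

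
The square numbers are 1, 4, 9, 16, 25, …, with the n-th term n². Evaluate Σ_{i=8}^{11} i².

Σ_{i=8}^{11} i² = 506 − 140 = 366.

366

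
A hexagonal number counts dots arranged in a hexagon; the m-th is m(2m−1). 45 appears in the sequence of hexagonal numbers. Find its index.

5

Set n(2n−1) = 45, giving 2n² − n − 45 = 0.
The discriminant is 1 + 8·45 = 361, and √361 = 19.
So n = (1 + 19) / 4 = 20/4 = 5.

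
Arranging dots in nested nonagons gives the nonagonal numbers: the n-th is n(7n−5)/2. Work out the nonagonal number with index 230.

The 230th nonagonal number is n(7n−5)/2 with n = 230.
230·(7·230 − 5)/2 = 230·1605/2 = 184575.

184575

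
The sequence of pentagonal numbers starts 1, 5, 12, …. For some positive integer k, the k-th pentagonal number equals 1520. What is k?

Set n(3n−1)/2 = 1520, giving 3n² − n − 3040 = 0.
So n = (1 + 191) / 6 = 192/6 = 32.

32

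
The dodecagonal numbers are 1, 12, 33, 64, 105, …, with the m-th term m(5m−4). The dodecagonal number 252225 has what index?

225

Set n(5n−4) = 252225, giving 5n² − 4n − 252225 = 0.
The discriminant is 16 + 20·252225 = 5044516, and √5044516 = 2246.
So n = (4 + 2246) / 10 = 2250/10 = 225.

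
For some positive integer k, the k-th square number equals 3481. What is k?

59

We need n² = 3481, so n = √3481 = 59.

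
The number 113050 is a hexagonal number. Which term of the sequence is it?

238

Set n(2n−1) = 113050, giving 2n² − n − 113050 = 0.
The discriminant is 1 + 8·113050 = 904401, and √904401 = 951.
So n = (1 + 951) / 4 = 952/4 = 238.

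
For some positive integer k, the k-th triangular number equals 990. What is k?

Set n(n+1)/2 = 990, giving n² + n − 1980 = 0.
The discriminant is 1 + 8·990 = 7921, and √7921 = 89.
So n = (-1 + 89) / 2 = 88/2 = 44.
Check: 44·45/2 = 990. ✓

44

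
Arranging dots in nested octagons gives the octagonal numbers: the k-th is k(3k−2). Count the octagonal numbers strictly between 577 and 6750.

The n-th octagonal number is n(3n−2).
Smallest index with value > 577: n = 15 (giving 645).
Largest index with value < 6750: n = 47 (giving 6533).
Indices 15 through 47: 33 terms.

33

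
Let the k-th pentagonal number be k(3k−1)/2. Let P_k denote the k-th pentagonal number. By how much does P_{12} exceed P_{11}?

Consecutive pentagonal numbers differ by 3n − 2: here 3·12 − 2 = 34.

34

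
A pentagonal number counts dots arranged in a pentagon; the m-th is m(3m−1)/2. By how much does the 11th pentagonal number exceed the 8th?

11·(3·11 − 1)/2 = 176 and 8·(3·8 − 1)/2 = 92.
Difference: 176 − 92 = 84.

84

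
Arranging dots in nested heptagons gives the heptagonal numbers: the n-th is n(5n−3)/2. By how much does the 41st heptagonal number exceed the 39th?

397

41·(5·41 − 3)/2 = 4141 and 39·(5·39 − 3)/2 = 3744.
Difference: 4141 − 3744 = 397.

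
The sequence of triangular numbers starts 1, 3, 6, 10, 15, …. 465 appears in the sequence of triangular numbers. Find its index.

Set n(n+1)/2 = 465, giving n² + n − 930 = 0.
The discriminant is 1 + 8·465 = 3721, and √3721 = 61.
So n = (-1 + 61) / 2 = 60/2 = 30.
Check: 30·31/2 = 465. ✓

30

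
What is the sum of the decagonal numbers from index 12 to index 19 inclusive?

Σ i(4i−3) = 4Σi² − 3Σi over i = 12..19.
Σi = 190 − 66 = 124 and Σi² = 2470 − 506 = 1964.
4·1964 − 3·124 = 7484.

7484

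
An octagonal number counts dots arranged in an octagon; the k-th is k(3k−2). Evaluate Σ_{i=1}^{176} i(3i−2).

5467176

Σ i(3i−2) = 3Σi² − 2Σi over i = 1..176.
Σi = 15576 and Σi² = 1832776.
3·1832776 − 2·15576 = 5467176.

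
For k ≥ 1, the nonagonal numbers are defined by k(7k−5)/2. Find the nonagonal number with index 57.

11229

The 57th nonagonal number is n(7n−5)/2 with n = 57.
57·(7·57 − 5)/2 = 57·394/2 = 57·197 = 11229.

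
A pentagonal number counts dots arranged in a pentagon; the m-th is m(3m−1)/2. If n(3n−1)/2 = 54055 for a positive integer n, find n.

190

Set n(3n−1)/2 = 54055, giving 3n² − n − 108110 = 0.
So n = (1 + 1139) / 6 = 1140/6 = 190.
Check: 190·(3·190 − 1)/2 = 54055. ✓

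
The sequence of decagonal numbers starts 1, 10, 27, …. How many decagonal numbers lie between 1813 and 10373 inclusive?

30

The n-th decagonal number is n(4n−3).
Smallest index with value ≥ 1813: n = 22 (giving 1870).
Largest index with value ≤ 10373: n = 51 (giving 10251).
Indices 22 through 51: 30 terms.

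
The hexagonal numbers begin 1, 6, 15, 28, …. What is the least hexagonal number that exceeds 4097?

4186

Solve n(2n−1) > 4097 for integer n.
The largest n with value ≤ 4097 is 45 (since 4005 ≤ 4097 < 4186), so the first above is n = 46, value 4186.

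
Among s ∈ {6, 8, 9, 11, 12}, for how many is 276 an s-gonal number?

s = 6: P(6, 12) = 276. ✓
s = 8: P(8, 9) = 225 and P(8, 10) = 280; 276 is not s-gonal.
s = 9: P(9, 9) = 261 and P(9, 10) = 325; 276 is not s-gonal.
s = 11: P(11, 8) = 260 and P(11, 9) = 333; 276 is not s-gonal.
s = 12: P(12, 7) = 217 and P(12, 8) = 288; 276 is not s-gonal.
Hits: s ∈ {6} → 1.

1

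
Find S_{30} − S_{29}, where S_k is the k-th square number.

59

n² − (n−1)² = 2n − 1, so 30² − 29² = 2·30 − 1 = 59.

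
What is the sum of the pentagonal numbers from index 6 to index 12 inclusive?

861

Σ i(3i−1)/2 = (3Σi² − Σi) / 2 over i = 6..12.
Σi = 78 − 15 = 63 and Σi² = 650 − 55 = 595.
(3·595 − 1·63) / 2 = 1722/2 = 861.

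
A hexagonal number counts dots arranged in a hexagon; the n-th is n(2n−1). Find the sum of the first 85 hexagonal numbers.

Σ i(2i−1) = 2Σi² − Σi over i = 1..85.
Σi = 3655 and Σi² = 208335.
2·208335 − 1·3655 = 413015.

413015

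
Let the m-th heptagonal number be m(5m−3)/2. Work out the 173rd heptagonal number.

The 173rd heptagonal number is n(5n−3)/2 with n = 173.
173·(5·173 − 3)/2 = 173·862/2 = 173·431 = 74563.

74563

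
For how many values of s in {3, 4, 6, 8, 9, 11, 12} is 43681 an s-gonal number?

s = 3: P(3, 295) = 43660 and P(3, 296) = 43956; 43681 is not s-gonal.
s = 4: P(4, 209) = 43681. ✓
s = 6: P(6, 148) = 43660 and P(6, 149) = 44253; 43681 is not s-gonal.
s = 8: P(8, 121) = 43681. ✓
s = 9: P(9, 112) = 43624 and P(9, 113) = 44409; 43681 is not s-gonal.
s = 11: P(11, 98) = 42875 and P(11, 99) = 43758; 43681 is not s-gonal.
s = 12: P(12, 93) = 42873 and P(12, 94) = 43804; 43681 is not s-gonal.
Hits: s ∈ {4, 8} → 2.

2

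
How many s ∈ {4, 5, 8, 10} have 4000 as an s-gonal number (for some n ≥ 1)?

s = 4: P(4, 63) = 3969 and P(4, 64) = 4096; 4000 is not s-gonal.
s = 5: P(5, 51) = 3876 and P(5, 52) = 4030; 4000 is not s-gonal.
s = 8: P(8, 36) = 3816 and P(8, 37) = 4033; 4000 is not s-gonal.
s = 10: P(10, 32) = 4000. ✓
Hits: s ∈ {10} → 1.

1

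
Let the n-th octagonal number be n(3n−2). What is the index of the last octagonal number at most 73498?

156

Solve n(3n−2) ≤ 73498 for integer n.
n = 156 gives 72696 ≤ 73498, while n = 157 gives 73633 > 73498; so the answer is index 156.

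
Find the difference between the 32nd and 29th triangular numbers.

93

32·33/2 = 528 and 29·30/2 = 435.
Difference: 528 − 435 = 93.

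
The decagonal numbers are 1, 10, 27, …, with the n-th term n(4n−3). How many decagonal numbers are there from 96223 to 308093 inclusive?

The n-th decagonal number is n(4n−3).
Smallest index with value ≥ 96223: n = 156 (giving 96876).
Largest index with value ≤ 308093: n = 277 (giving 306085).
Indices 156 through 277: 122 terms.

122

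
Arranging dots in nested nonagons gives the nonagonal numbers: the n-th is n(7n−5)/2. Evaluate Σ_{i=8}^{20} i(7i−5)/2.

9100

Σ i(7i−5)/2 = (7Σi² − 5Σi) / 2 over i = 8..20.
Σi = 210 − 28 = 182 and Σi² = 2870 − 140 = 2730.
(7·2730 − 5·182) / 2 = 18200/2 = 9100.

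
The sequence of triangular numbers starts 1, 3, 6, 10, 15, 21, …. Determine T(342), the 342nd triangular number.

The 342nd triangular number is n(n+1)/2 with n = 342.
342·343/2 = 117306/2 = 58653.

58653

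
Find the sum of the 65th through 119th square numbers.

Σ_{i=65}^{119} i² = 568820 − 89440 = 479380.

479380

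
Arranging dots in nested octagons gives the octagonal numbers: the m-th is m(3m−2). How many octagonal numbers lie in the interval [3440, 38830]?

The n-th octagonal number is n(3n−2).
Smallest index with value ≥ 3440: n = 35 (giving 3605).
Largest index with value ≤ 38830: n = 114 (giving 38760).
Indices 35 through 114: 80 terms.

80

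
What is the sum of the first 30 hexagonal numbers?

18445

Σ i(2i−1) = 2Σi² − Σi over i = 1..30.
Σi = 465 and Σi² = 9455.
2·9455 − 1·465 = 18445.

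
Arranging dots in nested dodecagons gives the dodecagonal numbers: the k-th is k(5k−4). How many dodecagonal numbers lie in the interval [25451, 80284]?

56

The n-th dodecagonal number is n(5n−4).
Smallest index with value ≥ 25451: n = 72 (giving 25632).
Largest index with value ≤ 80284: n = 127 (giving 80137).
Indices 72 through 127: 56 terms.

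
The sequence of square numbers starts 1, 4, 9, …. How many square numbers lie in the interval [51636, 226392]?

248

The n-th square number is n².
Smallest index with value ≥ 51636: n = 228 (giving 51984).
Largest index with value ≤ 226392: n = 475 (giving 225625).
Indices 228 through 475: 248 terms.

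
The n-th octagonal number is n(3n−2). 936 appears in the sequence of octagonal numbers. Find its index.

Set n(3n−2) = 936, giving 3n² − 2n − 936 = 0.
The discriminant is 4 + 12·936 = 11236, and √11236 = 106.
So n = (2 + 106) / 6 = 108/6 = 18.
Check: 18·(3·18 − 2) = 936. ✓

18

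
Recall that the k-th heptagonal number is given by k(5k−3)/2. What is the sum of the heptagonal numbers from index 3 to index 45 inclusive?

Σ i(5i−3)/2 = (5Σi² − 3Σi) / 2 over i = 3..45.
Σi = 1035 − 3 = 1032 and Σi² = 31395 − 5 = 31390.
(5·31390 − 3·1032) / 2 = 153854/2 = 76927.

76927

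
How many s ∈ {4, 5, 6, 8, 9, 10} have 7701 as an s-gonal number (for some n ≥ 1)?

s = 4: P(4, 87) = 7569 and P(4, 88) = 7744; 7701 is not s-gonal.
s = 5: P(5, 71) = 7526 and P(5, 72) = 7740; 7701 is not s-gonal.
s = 6: P(6, 62) = 7626 and P(6, 63) = 7875; 7701 is not s-gonal.
s = 8: P(8, 51) = 7701. ✓
s = 9: P(9, 47) = 7614 and P(9, 48) = 7944; 7701 is not s-gonal.
s = 10: P(10, 44) = 7612 and P(10, 45) = 7965; 7701 is not s-gonal.
Hits: s ∈ {8} → 1.

1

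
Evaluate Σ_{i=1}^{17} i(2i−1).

Σ i(2i−1) = 2Σi² − Σi over i = 1..17.
Σi = 153 and Σi² = 1785.
2·1785 − 1·153 = 3417.

3417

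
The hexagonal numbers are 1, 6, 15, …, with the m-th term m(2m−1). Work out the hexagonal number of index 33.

33·(2·33 − 1) = 33·65 = 2145.

2145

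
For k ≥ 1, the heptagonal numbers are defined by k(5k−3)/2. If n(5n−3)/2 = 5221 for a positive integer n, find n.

46

Set n(5n−3)/2 = 5221, giving 5n² − 3n − 10442 = 0.
So n = (3 + 457) / 10 = 460/10 = 46.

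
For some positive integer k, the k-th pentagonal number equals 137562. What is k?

Set n(3n−1)/2 = 137562, giving 3n² − n − 275124 = 0.
The discriminant is 1 + 24·137562 = 3301489, and √3301489 = 1817.
So n = (1 + 1817) / 6 = 1818/6 = 303.

303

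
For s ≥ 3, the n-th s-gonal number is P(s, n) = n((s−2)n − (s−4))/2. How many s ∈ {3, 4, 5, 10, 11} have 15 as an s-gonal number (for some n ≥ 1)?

s = 3: P(3, 5) = 15. ✓
s = 4: P(4, 3) = 9 and P(4, 4) = 16; 15 is not s-gonal.
s = 5: P(5, 3) = 12 and P(5, 4) = 22; 15 is not s-gonal.
s = 10: P(10, 2) = 10 and P(10, 3) = 27; 15 is not s-gonal.
s = 11: P(11, 2) = 11 and P(11, 3) = 30; 15 is not s-gonal.
Hits: s ∈ {3} → 1.

1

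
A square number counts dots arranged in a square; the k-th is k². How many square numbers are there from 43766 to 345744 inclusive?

The n-th square number is n².
Smallest index with value ≥ 43766: n = 210 (giving 44100).
Largest index with value ≤ 345744: n = 588 (giving 345744).
Indices 210 through 588: 379 terms.

379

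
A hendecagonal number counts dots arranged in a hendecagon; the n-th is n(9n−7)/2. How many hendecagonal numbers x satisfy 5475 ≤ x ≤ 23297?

37

The n-th hendecagonal number is n(9n−7)/2.
Smallest index with value ≥ 5475: n = 36 (giving 5706).
Largest index with value ≤ 23297: n = 72 (giving 23076).
Indices 36 through 72: 37 terms.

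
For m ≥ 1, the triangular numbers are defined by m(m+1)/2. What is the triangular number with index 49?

1225

The 49th triangular number is n(n+1)/2 with n = 49.
49·50/2 = 2450/2 = 1225.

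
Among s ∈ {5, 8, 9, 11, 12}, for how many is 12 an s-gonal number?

s = 5: P(5, 3) = 12. ✓
s = 8: P(8, 2) = 8 and P(8, 3) = 21; 12 is not s-gonal.
s = 9: P(9, 2) = 9 and P(9, 3) = 24; 12 is not s-gonal.
s = 11: P(11, 2) = 11 and P(11, 3) = 30; 12 is not s-gonal.
s = 12: P(12, 2) = 12. ✓
Hits: s ∈ {5, 12} → 2.

2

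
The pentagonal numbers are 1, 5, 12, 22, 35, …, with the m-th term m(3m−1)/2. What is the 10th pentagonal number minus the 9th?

28

Consecutive pentagonal numbers differ by 3n − 2: here 3·10 − 2 = 28.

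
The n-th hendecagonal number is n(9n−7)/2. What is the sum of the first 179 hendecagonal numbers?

Σ i(9i−7)/2 = (9Σi² − 7Σi) / 2 over i = 1..179.
Σi = 16110 and Σi² = 1927830.
(9·1927830 − 7·16110) / 2 = 17237700/2 = 8618850.

8618850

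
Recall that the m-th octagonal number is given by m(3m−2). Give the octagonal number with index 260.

202280

The 260th octagonal number is n(3n−2) with n = 260.
260·(3·260 − 2) = 260·778 = 202280.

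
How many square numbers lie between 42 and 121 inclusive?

5

The n-th square number is n².
Smallest index with value ≥ 42: n = 7 (giving 49).
Largest index with value ≤ 121: n = 11 (giving 121).
Indices 7 through 11: 5 terms.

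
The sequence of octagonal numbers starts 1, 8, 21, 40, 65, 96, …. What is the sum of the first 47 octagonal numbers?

Σ i(3i−2) = 3Σi² − 2Σi over i = 1..47.
Σi = 1128 and Σi² = 35720.
3·35720 − 2·1128 = 104904.

104904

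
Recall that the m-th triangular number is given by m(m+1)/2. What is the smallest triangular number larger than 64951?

Solve n(n+1)/2 > 64951 for integer n.
The largest n with value ≤ 64951 is 359 (since 64620 ≤ 64951 < 64980), so the first above is n = 360, value 64980.

64980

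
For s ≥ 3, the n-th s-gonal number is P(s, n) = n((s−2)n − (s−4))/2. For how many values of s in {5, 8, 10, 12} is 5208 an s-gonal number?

s = 5: P(5, 59) = 5192 and P(5, 60) = 5370; 5208 is not s-gonal.
s = 8: P(8, 42) = 5208. ✓
s = 10: P(10, 36) = 5076 and P(10, 37) = 5365; 5208 is not s-gonal.
s = 12: P(12, 32) = 4992 and P(12, 33) = 5313; 5208 is not s-gonal.
Hits: s ∈ {8} → 1.

1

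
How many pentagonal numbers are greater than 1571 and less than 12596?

The n-th pentagonal number is n(3n−1)/2.
Smallest index with value > 1571: n = 33 (giving 1617).
Largest index with value < 12596: n = 91 (giving 12376).
Indices 33 through 91: 59 terms.

59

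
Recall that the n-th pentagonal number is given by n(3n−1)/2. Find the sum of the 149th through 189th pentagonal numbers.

1761647

Σ i(3i−1)/2 = (3Σi² − Σi) / 2 over i = 149..189.
Σi = 17955 − 11026 = 6929 and Σi² = 2268315 − 1091574 = 1176741.
(3·1176741 − 1·6929) / 2 = 3523294/2 = 1761647.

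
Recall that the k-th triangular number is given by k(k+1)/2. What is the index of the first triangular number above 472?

Solve n(n+1)/2 > 472 for integer n.
The largest n with value ≤ 472 is 30 (since 465 ≤ 472 < 496), so the first above is n = 31, value 496.

31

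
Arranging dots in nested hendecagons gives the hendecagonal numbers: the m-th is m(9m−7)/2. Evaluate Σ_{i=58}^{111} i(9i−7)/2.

1778139

Σ i(9i−7)/2 = (9Σi² − 7Σi) / 2 over i = 58..111.
Σi = 6216 − 1653 = 4563 and Σi² = 462056 − 63365 = 398691.
(9·398691 − 7·4563) / 2 = 3556278/2 = 1778139.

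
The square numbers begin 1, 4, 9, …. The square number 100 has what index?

10

We need n² = 100, so n = √100 = 10.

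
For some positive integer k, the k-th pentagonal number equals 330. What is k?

15

Set n(3n−1)/2 = 330, giving 3n² − n − 660 = 0.
The discriminant is 1 + 24·330 = 7921, and √7921 = 89.
So n = (1 + 89) / 6 = 90/6 = 15.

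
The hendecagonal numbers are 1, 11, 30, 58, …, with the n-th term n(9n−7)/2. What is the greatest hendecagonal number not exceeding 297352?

Solve n(9n−7)/2 ≤ 297352 for integer n.
n = 257 gives 296321 ≤ 297352, while n = 258 gives 298635 > 297352; so the answer is 296321.

296321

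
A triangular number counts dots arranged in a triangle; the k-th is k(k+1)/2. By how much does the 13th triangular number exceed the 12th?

13

Consecutive triangular numbers differ by n: T_{13} − T_{12} = 13.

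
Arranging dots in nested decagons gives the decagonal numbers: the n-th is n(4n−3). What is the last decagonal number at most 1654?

1540

Solve n(4n−3) ≤ 1654 for integer n.
n = 20 gives 1540 ≤ 1654, while n = 21 gives 1701 > 1654; so the answer is 1540.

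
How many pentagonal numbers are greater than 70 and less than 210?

The n-th pentagonal number is n(3n−1)/2.
Smallest index with value > 70: n = 8 (giving 92).
Largest index with value < 210: n = 11 (giving 176).
Indices 8 through 11: 4 terms.

4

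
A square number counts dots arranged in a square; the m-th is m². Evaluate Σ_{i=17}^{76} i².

147730

Σ_{i=17}^{76} i² = 149226 − 1496 = 147730.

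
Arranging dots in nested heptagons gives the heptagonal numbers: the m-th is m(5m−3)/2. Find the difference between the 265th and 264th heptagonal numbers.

1321

Consecutive heptagonal numbers differ by 5n − 4: here 5·265 − 4 = 1321.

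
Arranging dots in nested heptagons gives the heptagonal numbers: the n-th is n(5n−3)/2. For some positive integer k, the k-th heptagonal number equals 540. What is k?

Set n(5n−3)/2 = 540, giving 5n² − 3n − 1080 = 0.
The discriminant is 9 + 40·540 = 21609, and √21609 = 147.
So n = (3 + 147) / 10 = 150/10 = 15.
Check: 15·(5·15 − 3)/2 = 540. ✓

15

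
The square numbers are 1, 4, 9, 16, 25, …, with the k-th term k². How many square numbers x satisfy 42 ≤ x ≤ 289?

11

The n-th square number is n².
Smallest index with value ≥ 42: n = 7 (giving 49).
Largest index with value ≤ 289: n = 17 (giving 289).
Indices 7 through 17: 11 terms.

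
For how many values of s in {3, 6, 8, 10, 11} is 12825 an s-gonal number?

s = 3: P(3, 159) = 12720 and P(3, 160) = 12880; 12825 is not s-gonal.
s = 6: P(6, 80) = 12720 and P(6, 81) = 13041; 12825 is not s-gonal.
s = 8: P(8, 65) = 12545 and P(8, 66) = 12936; 12825 is not s-gonal.
s = 10: P(10, 57) = 12825. ✓
s = 11: P(11, 53) = 12455 and P(11, 54) = 12933; 12825 is not s-gonal.
Hits: s ∈ {10} → 1.

1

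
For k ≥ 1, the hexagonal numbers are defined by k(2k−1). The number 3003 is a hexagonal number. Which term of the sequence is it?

Set n(2n−1) = 3003, giving 2n² − n − 3003 = 0.
The discriminant is 1 + 8·3003 = 24025, and √24025 = 155.
So n = (1 + 155) / 4 = 156/4 = 39.

39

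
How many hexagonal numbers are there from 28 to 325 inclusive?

The n-th hexagonal number is n(2n−1).
Smallest index with value ≥ 28: n = 4 (giving 28).
Largest index with value ≤ 325: n = 13 (giving 325).
Indices 4 through 13: 10 terms.

10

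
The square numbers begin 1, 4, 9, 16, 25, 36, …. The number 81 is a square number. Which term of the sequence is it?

We need n² = 81, so n = √81 = 9.
Check: 9² = 81. ✓

9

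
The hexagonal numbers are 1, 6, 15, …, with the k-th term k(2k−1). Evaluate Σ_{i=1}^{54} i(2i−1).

106425

Σ i(2i−1) = 2Σi² − Σi over i = 1..54.
Σi = 1485 and Σi² = 53955.
2·53955 − 1·1485 = 106425.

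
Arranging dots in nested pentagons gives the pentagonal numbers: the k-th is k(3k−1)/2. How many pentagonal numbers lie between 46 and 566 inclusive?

The n-th pentagonal number is n(3n−1)/2.
Smallest index with value ≥ 46: n = 6 (giving 51).
Largest index with value ≤ 566: n = 19 (giving 532).
Indices 6 through 19: 14 terms.

14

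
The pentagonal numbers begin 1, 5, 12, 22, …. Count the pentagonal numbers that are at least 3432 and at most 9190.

31

The n-th pentagonal number is n(3n−1)/2.
Smallest index with value ≥ 3432: n = 48 (giving 3432).
Largest index with value ≤ 9190: n = 78 (giving 9087).
Indices 48 through 78: 31 terms.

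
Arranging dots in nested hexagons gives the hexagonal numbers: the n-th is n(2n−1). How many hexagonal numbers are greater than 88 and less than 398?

8

The n-th hexagonal number is n(2n−1).
Smallest index with value > 88: n = 7 (giving 91).
Largest index with value < 398: n = 14 (giving 378).
Indices 7 through 14: 8 terms.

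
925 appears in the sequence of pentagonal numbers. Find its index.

25

Set n(3n−1)/2 = 925, giving 3n² − n − 1850 = 0.
The discriminant is 1 + 24·925 = 22201, and √22201 = 149.
So n = (1 + 149) / 6 = 150/6 = 25.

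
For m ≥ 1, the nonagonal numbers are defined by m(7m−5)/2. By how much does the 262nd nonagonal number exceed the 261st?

Consecutive nonagonal numbers differ by 7n − 6: here 7·262 − 6 = 1828.

1828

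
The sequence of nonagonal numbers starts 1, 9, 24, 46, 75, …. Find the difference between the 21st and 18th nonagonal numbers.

402

21·(7·21 − 5)/2 = 1491 and 18·(7·18 − 5)/2 = 1089.
Difference: 1491 − 1089 = 402.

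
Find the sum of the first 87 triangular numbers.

113564

Σ i(i+1)/2 = (Σi² + Σi) / 2 over i = 1..87.
Σi = 3828 and Σi² = 223300.
(1·223300 + 1·3828) / 2 = 227128/2 = 113564.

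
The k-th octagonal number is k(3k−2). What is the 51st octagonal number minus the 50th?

301

Consecutive octagonal numbers differ by 6n − 5: here 6·51 − 5 = 301.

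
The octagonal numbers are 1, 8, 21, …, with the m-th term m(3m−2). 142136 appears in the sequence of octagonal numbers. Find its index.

218

Set n(3n−2) = 142136, giving 3n² − 2n − 142136 = 0.
The discriminant is 4 + 12·142136 = 1705636, and √1705636 = 1306.
So n = (2 + 1306) / 6 = 1308/6 = 218.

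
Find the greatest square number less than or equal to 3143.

Solve n² ≤ 3143 for integer n.
n = 56 gives 3136 ≤ 3143, while n = 57 gives 3249 > 3143; so the answer is 3136.

3136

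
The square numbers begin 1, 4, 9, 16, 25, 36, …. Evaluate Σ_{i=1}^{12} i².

Σ_{i=1}^{12} i² = 12·13·25/6 = 650.

650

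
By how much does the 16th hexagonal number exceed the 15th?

61

Consecutive hexagonal numbers differ by 4n − 3: here 4·16 − 3 = 61.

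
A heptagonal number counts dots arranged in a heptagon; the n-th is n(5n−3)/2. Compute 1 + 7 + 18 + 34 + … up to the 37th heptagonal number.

Σ i(5i−3)/2 = (5Σi² − 3Σi) / 2 over i = 1..37.
Σi = 703 and Σi² = 17575.
(5·17575 − 3·703) / 2 = 85766/2 = 42883.

42883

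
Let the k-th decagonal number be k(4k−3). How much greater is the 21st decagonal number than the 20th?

Consecutive decagonal numbers differ by 8n − 7: here 8·21 − 7 = 161.

161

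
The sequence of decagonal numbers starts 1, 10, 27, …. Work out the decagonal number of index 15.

855

15·(4·15 − 3) = 15·57 = 855.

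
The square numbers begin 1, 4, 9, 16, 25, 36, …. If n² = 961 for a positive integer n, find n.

31

We need n² = 961, so n = √961 = 31.
Check: 31² = 961. ✓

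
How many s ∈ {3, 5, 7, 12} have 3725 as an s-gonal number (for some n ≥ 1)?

1

s = 3: P(3, 85) = 3655 and P(3, 86) = 3741; 3725 is not s-gonal.
s = 5: P(5, 50) = 3725. ✓
s = 7: P(7, 38) = 3553 and P(7, 39) = 3744; 3725 is not s-gonal.
s = 12: P(12, 27) = 3537 and P(12, 28) = 3808; 3725 is not s-gonal.
Hits: s ∈ {5} → 1.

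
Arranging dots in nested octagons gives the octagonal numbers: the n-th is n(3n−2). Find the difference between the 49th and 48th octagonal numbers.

Consecutive octagonal numbers differ by 6n − 5: here 6·49 − 5 = 289.

289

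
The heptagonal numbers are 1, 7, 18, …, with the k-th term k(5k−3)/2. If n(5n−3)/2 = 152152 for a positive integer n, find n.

Set n(5n−3)/2 = 152152, giving 5n² − 3n − 304304 = 0.
The discriminant is 9 + 40·152152 = 6086089, and √6086089 = 2467.
So n = (3 + 2467) / 10 = 2470/10 = 247.
Check: 247·(5·247 − 3)/2 = 152152. ✓

247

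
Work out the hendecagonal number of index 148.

98050

The 148th hendecagonal number is n(9n−7)/2 with n = 148.
148·(9·148 − 7)/2 = 148·1325/2 = 98050.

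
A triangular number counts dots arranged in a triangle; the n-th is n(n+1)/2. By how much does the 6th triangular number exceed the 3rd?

15

6·7/2 = 21 and 3·4/2 = 6.
Difference: 21 − 6 = 15.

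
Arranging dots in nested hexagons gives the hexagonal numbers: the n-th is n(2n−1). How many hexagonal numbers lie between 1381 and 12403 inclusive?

The n-th hexagonal number is n(2n−1).
Smallest index with value ≥ 1381: n = 27 (giving 1431).
Largest index with value ≤ 12403: n = 79 (giving 12403).
Indices 27 through 79: 53 terms.

53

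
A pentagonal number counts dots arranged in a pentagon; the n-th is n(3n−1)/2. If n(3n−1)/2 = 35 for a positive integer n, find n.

Set n(3n−1)/2 = 35, giving 3n² − n − 70 = 0.
So n = (1 + 29) / 6 = 30/6 = 5.
Check: 5·(3·5 − 1)/2 = 35. ✓

5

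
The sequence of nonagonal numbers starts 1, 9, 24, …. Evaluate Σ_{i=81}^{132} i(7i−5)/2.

Σ i(7i−5)/2 = (7Σi² − 5Σi) / 2 over i = 81..132.
Σi = 8778 − 3240 = 5538 and Σi² = 775390 − 173880 = 601510.
(7·601510 − 5·5538) / 2 = 4182880/2 = 2091440.

2091440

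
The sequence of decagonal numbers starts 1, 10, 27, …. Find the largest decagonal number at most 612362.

610351

Solve n(4n−3) ≤ 612362 for integer n.
n = 391 gives 610351 ≤ 612362, while n = 392 gives 613480 > 612362; so the answer is 610351.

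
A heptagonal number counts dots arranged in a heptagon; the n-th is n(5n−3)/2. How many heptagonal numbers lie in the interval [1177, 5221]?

The n-th heptagonal number is n(5n−3)/2.
Smallest index with value ≥ 1177: n = 22 (giving 1177).
Largest index with value ≤ 5221: n = 46 (giving 5221).
Indices 22 through 46: 25 terms.

25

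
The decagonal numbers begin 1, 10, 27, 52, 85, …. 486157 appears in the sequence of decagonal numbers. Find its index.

349

Set n(4n−3) = 486157, giving 4n² − 3n − 486157 = 0.
So n = (3 + 2789) / 8 = 2792/8 = 349.
Check: 349·(4·349 − 3) = 486157. ✓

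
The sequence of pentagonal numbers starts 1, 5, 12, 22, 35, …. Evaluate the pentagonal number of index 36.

36·(3·36 − 1)/2 = 36·107/2 = 1926.

1926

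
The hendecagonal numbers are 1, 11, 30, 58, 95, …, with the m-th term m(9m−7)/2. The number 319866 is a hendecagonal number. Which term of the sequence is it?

267

Set n(9n−7)/2 = 319866, giving 9n² − 7n − 639732 = 0.
The discriminant is 49 + 72·319866 = 23030401, and √23030401 = 4799.
So n = (7 + 4799) / 18 = 4806/18 = 267.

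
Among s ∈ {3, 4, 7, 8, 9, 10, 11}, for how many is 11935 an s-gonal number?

s = 3: P(3, 154) = 11935. ✓
s = 4: P(4, 109) = 11881 and P(4, 110) = 12100; 11935 is not s-gonal.
s = 7: P(7, 69) = 11799 and P(7, 70) = 12145; 11935 is not s-gonal.
s = 8: P(8, 63) = 11781 and P(8, 64) = 12160; 11935 is not s-gonal.
s = 9: P(9, 58) = 11629 and P(9, 59) = 12036; 11935 is not s-gonal.
s = 10: P(10, 55) = 11935. ✓
s = 11: P(11, 51) = 11526 and P(11, 52) = 11986; 11935 is not s-gonal.
Hits: s ∈ {3, 10} → 2.

2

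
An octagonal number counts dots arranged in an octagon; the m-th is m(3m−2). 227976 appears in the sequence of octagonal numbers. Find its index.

Set n(3n−2) = 227976, giving 3n² − 2n − 227976 = 0.
The discriminant is 4 + 12·227976 = 2735716, and √2735716 = 1654.
So n = (2 + 1654) / 6 = 1656/6 = 276.

276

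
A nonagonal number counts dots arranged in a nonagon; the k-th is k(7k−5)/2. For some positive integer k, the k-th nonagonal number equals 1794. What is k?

23

Set n(7n−5)/2 = 1794, giving 7n² − 5n − 3588 = 0.
The discriminant is 25 + 56·1794 = 100489, and √100489 = 317.
So n = (5 + 317) / 14 = 322/14 = 23.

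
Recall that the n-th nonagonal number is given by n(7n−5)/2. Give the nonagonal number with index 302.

302·(7·302 − 5)/2 = 302·2109/2 = 318459.

318459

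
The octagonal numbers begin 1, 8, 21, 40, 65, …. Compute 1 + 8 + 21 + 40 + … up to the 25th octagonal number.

Σ i(3i−2) = 3Σi² − 2Σi over i = 1..25.
Σi = 325 and Σi² = 5525.
3·5525 − 2·325 = 15925.

15925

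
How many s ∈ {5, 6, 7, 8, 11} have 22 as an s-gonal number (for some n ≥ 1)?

s = 5: P(5, 4) = 22. ✓
s = 6: P(6, 3) = 15 and P(6, 4) = 28; 22 is not s-gonal.
s = 7: P(7, 3) = 18 and P(7, 4) = 34; 22 is not s-gonal.
s = 8: P(8, 3) = 21 and P(8, 4) = 40; 22 is not s-gonal.
s = 11: P(11, 2) = 11 and P(11, 3) = 30; 22 is not s-gonal.
Hits: s ∈ {5} → 1.

1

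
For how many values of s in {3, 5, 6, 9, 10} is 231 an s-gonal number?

2

s = 3: P(3, 21) = 231. ✓
s = 5: P(5, 12) = 210 and P(5, 13) = 247; 231 is not s-gonal.
s = 6: P(6, 11) = 231. ✓
s = 9: P(9, 8) = 204 and P(9, 9) = 261; 231 is not s-gonal.
s = 10: P(10, 7) = 175 and P(10, 8) = 232; 231 is not s-gonal.
Hits: s ∈ {3, 6} → 2.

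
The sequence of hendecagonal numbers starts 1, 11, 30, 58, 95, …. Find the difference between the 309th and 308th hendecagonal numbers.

2773

Consecutive hendecagonal numbers differ by 9n − 8: here 9·309 − 8 = 2773.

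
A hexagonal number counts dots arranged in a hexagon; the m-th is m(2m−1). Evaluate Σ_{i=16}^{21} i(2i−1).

4031

Σ i(2i−1) = 2Σi² − Σi over i = 16..21.
Σi = 231 − 120 = 111 and Σi² = 3311 − 1240 = 2071.
2·2071 − 1·111 = 4031.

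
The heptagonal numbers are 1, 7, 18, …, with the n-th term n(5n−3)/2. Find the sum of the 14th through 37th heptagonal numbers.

Σ i(5i−3)/2 = (5Σi² − 3Σi) / 2 over i = 14..37.
Σi = 703 − 91 = 612 and Σi² = 17575 − 819 = 16756.
(5·16756 − 3·612) / 2 = 81944/2 = 40972.

40972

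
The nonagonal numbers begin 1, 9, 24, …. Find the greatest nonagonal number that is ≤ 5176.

4959

Solve n(7n−5)/2 ≤ 5176 for integer n.
n = 38 gives 4959 ≤ 5176, while n = 39 gives 5226 > 5176; so the answer is 4959.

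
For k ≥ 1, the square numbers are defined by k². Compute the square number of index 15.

15² = 225.

225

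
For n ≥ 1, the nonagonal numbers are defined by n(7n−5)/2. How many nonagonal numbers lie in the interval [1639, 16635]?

48

The n-th nonagonal number is n(7n−5)/2.
Smallest index with value ≥ 1639: n = 22 (giving 1639).
Largest index with value ≤ 16635: n = 69 (giving 16491).
Indices 22 through 69: 48 terms.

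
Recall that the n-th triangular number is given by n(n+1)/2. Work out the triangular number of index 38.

The 38th triangular number is n(n+1)/2 with n = 38.
38·39/2 = 1482/2 = 741.

741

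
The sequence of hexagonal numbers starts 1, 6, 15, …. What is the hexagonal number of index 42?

3486

The 42nd hexagonal number is n(2n−1) with n = 42.
42·(2·42 − 1) = 42·83 = 3486.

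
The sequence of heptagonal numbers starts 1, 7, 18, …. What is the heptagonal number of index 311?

241336

The 311th heptagonal number is n(5n−3)/2 with n = 311.
311·(5·311 − 3)/2 = 311·1552/2 = 311·776 = 241336.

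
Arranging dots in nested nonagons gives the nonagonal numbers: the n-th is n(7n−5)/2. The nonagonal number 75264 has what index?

147

Set n(7n−5)/2 = 75264, giving 7n² − 5n − 150528 = 0.
The discriminant is 25 + 56·75264 = 4214809, and √4214809 = 2053.
So n = (5 + 2053) / 14 = 2058/14 = 147.
Check: 147·(7·147 − 5)/2 = 75264. ✓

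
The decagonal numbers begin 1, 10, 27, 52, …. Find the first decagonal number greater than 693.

742

Solve n(4n−3) > 693 for integer n.
The largest n with value ≤ 693 is 13 (since 637 ≤ 693 < 742), so the first above is n = 14, value 742.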